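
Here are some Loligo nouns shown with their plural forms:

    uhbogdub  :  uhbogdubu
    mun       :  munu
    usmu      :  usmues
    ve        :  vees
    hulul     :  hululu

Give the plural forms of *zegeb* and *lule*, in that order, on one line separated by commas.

Looking at the final sound of each stem: -u when the stem ends in a consonant (*uhbogdub*, *mun*, *hulul*); -es when the stem ends in a vowel (*usmu*, *ve*).
The final sound of *zegeb* is /b/, which is a consonant, so the suffix is -u, giving *zegebu*.
The final sound of *lule* is /e/, which is a vowel, so the suffix is -es, giving *lulees*.

zegebu, lulees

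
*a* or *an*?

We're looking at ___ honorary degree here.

an

The indefinite article is chosen by the initial *sound* of the following word, not its spelling.
*honorary* begins with the sound /ɒ/ (silent h) — a vowel sound.
So the article is *an*: We're looking at an honorary degree here.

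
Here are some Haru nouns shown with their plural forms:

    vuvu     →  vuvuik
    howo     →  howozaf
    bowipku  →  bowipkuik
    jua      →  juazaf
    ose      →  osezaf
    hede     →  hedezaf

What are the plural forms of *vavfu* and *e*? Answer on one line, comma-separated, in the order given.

vavfuik, ezaf

The alternation tracks the last vowel of the stem — -ik when the last vowel of the stem is a high vowel (*vuvu*, *bowipku*); -zaf when the last vowel of the stem is a non-high vowel (*howo*, *jua*, *ose*, *hede*).
*vavfu* — last vowel /u/ (a high vowel) → -ik → *vavfuik*.
The last vowel of *e* is /e/, which is a non-high vowel, so the suffix is -zaf, giving *ezaf*.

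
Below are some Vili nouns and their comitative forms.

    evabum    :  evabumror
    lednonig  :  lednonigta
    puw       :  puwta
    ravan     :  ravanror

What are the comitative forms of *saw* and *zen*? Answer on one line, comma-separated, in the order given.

The alternation tracks the final consonant of the stem — -ror when the stem ends in a nasal (*evabum*, *ravan*); -ta when the stem ends in a non-nasal consonant (*lednonig*, *puw*).
Since the final consonant of *saw* is /w/ (non-nasal), it takes -ta, giving *sawta*.
Since the final consonant of *zen* is /n/ (a nasal), it takes -ror, giving *zenror*.

sawta, zenror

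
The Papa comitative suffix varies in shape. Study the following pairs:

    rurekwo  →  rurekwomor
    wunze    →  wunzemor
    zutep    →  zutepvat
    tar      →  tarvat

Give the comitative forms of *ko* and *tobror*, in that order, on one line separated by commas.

komor, tobrorvat

Looking at the final sound of each stem: -vat when the stem ends in a consonant (*zutep*, *tar*); -mor when the stem ends in a vowel (*rurekwo*, *wunze*).
The final sound of *ko* is /o/, which is a vowel, so the suffix is -mor, giving *komor*.
*tobror* — final sound /r/ (a consonant) → -vat → *tobrorvat*.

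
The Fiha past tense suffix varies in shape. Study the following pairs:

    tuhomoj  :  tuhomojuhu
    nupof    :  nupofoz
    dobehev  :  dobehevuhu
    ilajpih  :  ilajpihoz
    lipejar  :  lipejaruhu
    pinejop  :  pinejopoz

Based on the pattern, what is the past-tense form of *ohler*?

ohleruhu

The pattern is voicing of the final consonant: -oz when the stem ends in a voiceless consonant (*nupof*, *ilajpih*, *pinejop*); -uhu when the stem ends in a voiced consonant (*tuhomoj*, *dobehev*, *lipejar*).
Since the final consonant of *ohler* is /r/ (voiced), it takes -uhu, giving *ohleruhu*.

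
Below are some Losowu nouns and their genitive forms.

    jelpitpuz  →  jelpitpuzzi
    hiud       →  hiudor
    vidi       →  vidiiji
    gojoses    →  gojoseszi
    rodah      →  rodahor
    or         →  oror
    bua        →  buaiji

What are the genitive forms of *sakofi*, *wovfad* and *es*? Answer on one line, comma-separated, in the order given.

sakofiiji, wovfador, eszi

The alternation tracks the final sound of the stem — -zi when the stem ends in a sibilant (*jelpitpuz*, *gojoses*); -or when the stem ends in a non-sibilant consonant (*hiud*, *rodah*, *or*); -iji when the stem ends in a vowel (*vidi*, *bua*).
*sakofi*: final sound = /i/, a vowel → -iji → *sakofiiji*.
*wovfad* — final sound /d/ (a non-sibilant consonant) → -or → *wovfador*.
The final sound of *es* is /s/, which is a sibilant, so the suffix is -zi, giving *eszi*.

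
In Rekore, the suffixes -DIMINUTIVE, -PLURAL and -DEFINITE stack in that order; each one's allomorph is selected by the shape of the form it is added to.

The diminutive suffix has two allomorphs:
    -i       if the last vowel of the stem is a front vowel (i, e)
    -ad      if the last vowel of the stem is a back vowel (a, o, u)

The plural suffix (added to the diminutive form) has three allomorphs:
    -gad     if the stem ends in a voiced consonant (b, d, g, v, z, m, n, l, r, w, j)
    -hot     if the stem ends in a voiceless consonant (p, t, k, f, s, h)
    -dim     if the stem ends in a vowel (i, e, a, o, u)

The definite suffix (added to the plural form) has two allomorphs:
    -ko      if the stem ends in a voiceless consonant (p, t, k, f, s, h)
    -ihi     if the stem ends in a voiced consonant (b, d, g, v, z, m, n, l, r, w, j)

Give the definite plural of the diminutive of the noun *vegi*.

The last vowel of *vegi* is /i/, which is a front vowel, so the diminutive suffix is -i, giving *vegii*.
The final sound of the diminutive form *vegii* is /i/, which is a vowel, so the plural suffix is -dim, giving *vegiidim*.
The final consonant of the plural form *vegiidim* is /m/, which is voiced, so the definite suffix is -ihi, giving *vegiidimihi*.

vegiidimihi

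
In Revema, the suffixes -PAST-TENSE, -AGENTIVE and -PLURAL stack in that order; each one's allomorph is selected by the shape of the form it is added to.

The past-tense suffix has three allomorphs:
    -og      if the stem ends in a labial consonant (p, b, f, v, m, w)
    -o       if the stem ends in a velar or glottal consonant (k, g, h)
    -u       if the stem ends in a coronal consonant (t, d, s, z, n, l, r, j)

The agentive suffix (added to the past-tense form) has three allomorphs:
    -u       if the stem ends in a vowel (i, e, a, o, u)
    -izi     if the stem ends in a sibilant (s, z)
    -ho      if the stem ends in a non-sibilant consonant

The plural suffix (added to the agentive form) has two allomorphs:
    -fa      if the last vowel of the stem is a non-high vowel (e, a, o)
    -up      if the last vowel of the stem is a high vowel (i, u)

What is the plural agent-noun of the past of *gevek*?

gevekouup

The final consonant of *gevek* is /k/, which is velar/glottal, so the past-tense suffix is -o, giving *geveko*.
The past-tense form *geveko* — final sound /o/ (a vowel) → -u → *gevekou*.
Since the last vowel of the agentive form *gevekou* is /u/ (a high vowel), it takes -up, giving *gevekouup*.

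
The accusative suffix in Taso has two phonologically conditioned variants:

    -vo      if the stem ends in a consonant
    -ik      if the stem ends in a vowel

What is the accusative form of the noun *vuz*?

vuzvo

The final sound of *vuz* is /z/, which is a consonant, so the suffix is -vo, giving *vuzvo*.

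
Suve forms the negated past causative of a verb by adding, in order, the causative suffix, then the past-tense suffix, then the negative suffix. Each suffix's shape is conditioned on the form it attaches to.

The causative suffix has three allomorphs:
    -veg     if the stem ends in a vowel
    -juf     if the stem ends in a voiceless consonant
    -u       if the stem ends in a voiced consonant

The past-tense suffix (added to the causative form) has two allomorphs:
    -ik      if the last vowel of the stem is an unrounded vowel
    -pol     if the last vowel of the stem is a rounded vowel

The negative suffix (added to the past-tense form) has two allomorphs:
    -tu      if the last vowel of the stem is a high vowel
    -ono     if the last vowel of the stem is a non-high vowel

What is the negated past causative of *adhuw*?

adhuwupolono

*adhuw*: final sound = /w/, a voiced consonant → -u → *adhuwu*.
The causative form *adhuwu*: last vowel = /u/, a rounded vowel → -pol → *adhuwupol*.
Since the last vowel of the past-tense form *adhuwupol* is /o/ (a non-high vowel), it takes -ono, giving *adhuwupolono*.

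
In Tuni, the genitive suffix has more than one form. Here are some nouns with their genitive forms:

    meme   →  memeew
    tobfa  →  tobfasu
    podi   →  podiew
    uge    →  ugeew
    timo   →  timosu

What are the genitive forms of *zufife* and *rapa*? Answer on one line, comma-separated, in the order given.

zufifeew, rapasu

The alternation tracks the last vowel of the stem — -ew when the last vowel of the stem is a front vowel (*meme*, *podi*, *uge*); -su when the last vowel of the stem is a back vowel (*tobfa*, *timo*).
Since the last vowel of *zufife* is /e/ (a front vowel), it takes -ew, giving *zufifeew*.
*rapa* — last vowel /a/ (a back vowel) → -su → *rapasu*.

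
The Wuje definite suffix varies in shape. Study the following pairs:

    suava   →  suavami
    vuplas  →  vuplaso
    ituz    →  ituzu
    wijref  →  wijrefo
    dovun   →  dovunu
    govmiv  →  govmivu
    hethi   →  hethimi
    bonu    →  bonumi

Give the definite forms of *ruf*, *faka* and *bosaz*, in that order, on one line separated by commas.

The alternation tracks the final sound of the stem — -o when the stem ends in a voiceless consonant (*vuplas*, *wijref*); -u when the stem ends in a voiced consonant (*ituz*, *dovun*, *govmiv*); -mi when the stem ends in a vowel (*suava*, *hethi*, *bonu*).
The final sound of *ruf* is /f/, which is a voiceless consonant, so the suffix is -o, giving *rufo*.
The final sound of *faka* is /a/, which is a vowel, so the suffix is -mi, giving *fakami*.
The final sound of *bosaz* is /z/, which is a voiced consonant, so the suffix is -u, giving *bosazu*.

rufo, fakami, bosazu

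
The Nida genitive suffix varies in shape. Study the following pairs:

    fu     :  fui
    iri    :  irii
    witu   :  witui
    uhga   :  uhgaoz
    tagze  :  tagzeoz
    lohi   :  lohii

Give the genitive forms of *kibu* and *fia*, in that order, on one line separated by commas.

The pattern is height harmony: -i when the last vowel of the stem is a high vowel (*fu*, *iri*, *witu*, *lohi*); -oz when the last vowel of the stem is a non-high vowel (*uhga*, *tagze*).
The last vowel of *kibu* is /u/, which is a high vowel, so the suffix is -i, giving *kibui*.
The last vowel of *fia* is /a/, which is a non-high vowel, so the suffix is -oz, giving *fiaoz*.

kibui, fiaoz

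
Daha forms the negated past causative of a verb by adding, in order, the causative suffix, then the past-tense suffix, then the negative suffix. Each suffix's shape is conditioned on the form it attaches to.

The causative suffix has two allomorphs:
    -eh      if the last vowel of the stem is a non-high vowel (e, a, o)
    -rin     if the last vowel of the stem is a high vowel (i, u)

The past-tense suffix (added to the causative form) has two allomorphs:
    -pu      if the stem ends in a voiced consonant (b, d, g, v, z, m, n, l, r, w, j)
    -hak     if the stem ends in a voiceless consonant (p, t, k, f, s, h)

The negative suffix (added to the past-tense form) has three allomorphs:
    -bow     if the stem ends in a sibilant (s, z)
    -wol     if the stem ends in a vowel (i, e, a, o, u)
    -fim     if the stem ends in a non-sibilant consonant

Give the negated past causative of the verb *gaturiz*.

*gaturiz*: last vowel = /i/, a high vowel → -rin → *gaturizrin*.
The causative form *gaturizrin* — final consonant /n/ (voiced) → -pu → *gaturizrinpu*.
The past-tense form *gaturizrinpu*: final sound = /u/, a vowel → -wol → *gaturizrinpuwol*.

gaturizrinpuwol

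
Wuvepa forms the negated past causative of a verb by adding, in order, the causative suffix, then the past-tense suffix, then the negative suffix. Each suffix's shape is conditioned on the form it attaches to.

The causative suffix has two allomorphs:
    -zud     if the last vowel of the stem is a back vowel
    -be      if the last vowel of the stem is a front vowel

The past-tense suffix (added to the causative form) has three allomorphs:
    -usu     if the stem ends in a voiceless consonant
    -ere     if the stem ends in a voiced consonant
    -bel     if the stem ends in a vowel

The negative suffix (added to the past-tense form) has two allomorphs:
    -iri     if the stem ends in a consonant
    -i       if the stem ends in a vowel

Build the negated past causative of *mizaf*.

The last vowel of *mizaf* is /a/, which is a back vowel, so the causative suffix is -zud, giving *mizafzud*.
The causative form *mizafzud* — final sound /d/ (a voiced consonant) → -ere → *mizafzudere*.
The final sound of the past-tense form *mizafzudere* is /e/, which is a vowel, so the negative suffix is -i, giving *mizafzuderei*.

mizafzuderei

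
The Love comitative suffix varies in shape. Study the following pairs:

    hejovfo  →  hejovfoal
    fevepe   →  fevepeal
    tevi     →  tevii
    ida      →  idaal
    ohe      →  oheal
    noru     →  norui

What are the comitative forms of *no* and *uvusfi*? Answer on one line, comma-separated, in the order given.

noal, uvusfii

The pattern is height harmony: -i when the last vowel of the stem is a high vowel (*tevi*, *noru*); -al when the last vowel of the stem is a non-high vowel (*hejovfo*, *fevepe*, *ida*, *ohe*).
*no* — last vowel /o/ (a non-high vowel) → -al → *noal*.
*uvusfi*: last vowel = /i/, a high vowel → -i → *uvusfii*.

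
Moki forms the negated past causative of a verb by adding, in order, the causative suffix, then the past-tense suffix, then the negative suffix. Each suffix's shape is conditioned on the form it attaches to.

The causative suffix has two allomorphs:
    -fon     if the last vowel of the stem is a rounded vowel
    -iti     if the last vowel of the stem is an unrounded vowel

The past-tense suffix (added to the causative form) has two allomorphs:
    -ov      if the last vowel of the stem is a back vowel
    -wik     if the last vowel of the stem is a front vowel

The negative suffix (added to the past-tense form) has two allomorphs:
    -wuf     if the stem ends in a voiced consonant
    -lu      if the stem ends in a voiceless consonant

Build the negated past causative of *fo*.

*fo* — last vowel /o/ (a rounded vowel) → -fon → *fofon*.
Since the last vowel of the causative form *fofon* is /o/ (a back vowel), it takes -ov, giving *fofonov*.
The final consonant of the past-tense form *fofonov* is /v/, which is voiced, so the negative suffix is -wuf, giving *fofonovwuf*.

fofonovwuf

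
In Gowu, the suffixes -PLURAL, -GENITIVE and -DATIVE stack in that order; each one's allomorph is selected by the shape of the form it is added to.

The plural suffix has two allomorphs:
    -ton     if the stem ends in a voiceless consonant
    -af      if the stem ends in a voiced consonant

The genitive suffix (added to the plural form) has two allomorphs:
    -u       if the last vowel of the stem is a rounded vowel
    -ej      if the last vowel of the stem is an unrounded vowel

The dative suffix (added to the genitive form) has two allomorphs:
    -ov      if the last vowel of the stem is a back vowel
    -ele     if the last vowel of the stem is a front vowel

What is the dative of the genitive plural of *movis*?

*movis* — final consonant /s/ (voiceless) → -ton → *moviston*.
The last vowel of the plural form *moviston* is /o/, which is a rounded vowel, so the genitive suffix is -u, giving *movistonu*.
Since the last vowel of the genitive form *movistonu* is /u/ (a back vowel), it takes -ov, giving *movistonuov*.

movistonuov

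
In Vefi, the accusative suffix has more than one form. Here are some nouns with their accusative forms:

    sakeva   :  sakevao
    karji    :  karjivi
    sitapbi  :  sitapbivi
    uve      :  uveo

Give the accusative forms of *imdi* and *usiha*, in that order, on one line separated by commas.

The suffix is conditioned by the last vowel: -vi when the last vowel of the stem is a high vowel (*karji*, *sitapbi*); -o when the last vowel of the stem is a non-high vowel (*sakeva*, *uve*).
The last vowel of *imdi* is /i/, which is a high vowel, so the suffix is -vi, giving *imdivi*.
Since the last vowel of *usiha* is /a/ (a non-high vowel), it takes -o, giving *usihao*.

imdivi, usihao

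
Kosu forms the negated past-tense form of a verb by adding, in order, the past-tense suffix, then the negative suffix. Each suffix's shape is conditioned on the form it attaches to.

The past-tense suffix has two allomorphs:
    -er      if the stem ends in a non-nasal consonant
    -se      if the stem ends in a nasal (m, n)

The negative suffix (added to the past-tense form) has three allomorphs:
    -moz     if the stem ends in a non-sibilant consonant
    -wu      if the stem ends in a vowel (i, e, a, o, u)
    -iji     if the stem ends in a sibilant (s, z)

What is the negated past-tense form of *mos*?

mosermoz

*mos* — final consonant /s/ (non-nasal) → -er → *moser*.
The past-tense form *moser* — final sound /r/ (a non-sibilant consonant) → -moz → *mosermoz*.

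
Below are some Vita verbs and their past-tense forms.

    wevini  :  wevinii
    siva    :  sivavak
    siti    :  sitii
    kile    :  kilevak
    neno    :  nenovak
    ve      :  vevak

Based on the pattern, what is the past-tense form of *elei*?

The suffix is conditioned by the last vowel: -i when the last vowel of the stem is a high vowel (*wevini*, *siti*); -vak when the last vowel of the stem is a non-high vowel (*siva*, *kile*, *neno*, *ve*).
Since the last vowel of *elei* is /i/ (a high vowel), it takes -i, giving *eleii*.

eleii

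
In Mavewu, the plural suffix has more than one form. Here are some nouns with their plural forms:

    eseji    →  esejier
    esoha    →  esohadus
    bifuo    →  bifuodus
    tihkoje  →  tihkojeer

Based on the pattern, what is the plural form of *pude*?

pudeer

The alternation tracks the last vowel of the stem — -er when the last vowel of the stem is a front vowel (*eseji*, *tihkoje*); -dus when the last vowel of the stem is a back vowel (*esoha*, *bifuo*).
Since the last vowel of *pude* is /e/ (a front vowel), it takes -er, giving *pudeer*.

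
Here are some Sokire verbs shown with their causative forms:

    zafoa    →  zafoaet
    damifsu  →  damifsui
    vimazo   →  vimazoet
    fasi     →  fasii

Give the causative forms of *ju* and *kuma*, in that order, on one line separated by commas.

jui, kumaet

The pattern is height harmony: -i when the last vowel of the stem is a high vowel (*damifsu*, *fasi*); -et when the last vowel of the stem is a non-high vowel (*zafoa*, *vimazo*).
The last vowel of *ju* is /u/, which is a high vowel, so the suffix is -i, giving *jui*.
Since the last vowel of *kuma* is /a/ (a non-high vowel), it takes -et, giving *kumaet*.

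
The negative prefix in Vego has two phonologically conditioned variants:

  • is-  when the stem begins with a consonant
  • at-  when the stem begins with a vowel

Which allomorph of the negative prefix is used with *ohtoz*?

The first sound of *ohtoz* is /o/, which is a vowel, so the prefix is at-.

at-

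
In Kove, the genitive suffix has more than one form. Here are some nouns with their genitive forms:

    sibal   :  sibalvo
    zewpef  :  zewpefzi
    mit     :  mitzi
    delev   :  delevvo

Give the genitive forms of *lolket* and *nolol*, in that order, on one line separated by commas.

The suffix is conditioned by the final consonant: -zi when the stem ends in a voiceless consonant (*zewpef*, *mit*); -vo when the stem ends in a voiced consonant (*sibal*, *delev*).
*lolket*: final consonant = /t/, voiceless → -zi → *lolketzi*.
*nolol* — final consonant /l/ (voiced) → -vo → *nololvo*.

lolketzi, nololvo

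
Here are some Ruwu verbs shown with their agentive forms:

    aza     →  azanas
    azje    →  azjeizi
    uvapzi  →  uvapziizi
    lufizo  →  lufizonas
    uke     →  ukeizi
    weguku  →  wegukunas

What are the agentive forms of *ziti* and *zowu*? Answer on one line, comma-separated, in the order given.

The alternation tracks the last vowel of the stem — -izi when the last vowel of the stem is a front vowel (*azje*, *uvapzi*, *uke*); -nas when the last vowel of the stem is a back vowel (*aza*, *lufizo*, *weguku*).
The last vowel of *ziti* is /i/, which is a front vowel, so the suffix is -izi, giving *zitiizi*.
The last vowel of *zowu* is /u/, which is a back vowel, so the suffix is -nas, giving *zowunas*.

zitiizi, zowunas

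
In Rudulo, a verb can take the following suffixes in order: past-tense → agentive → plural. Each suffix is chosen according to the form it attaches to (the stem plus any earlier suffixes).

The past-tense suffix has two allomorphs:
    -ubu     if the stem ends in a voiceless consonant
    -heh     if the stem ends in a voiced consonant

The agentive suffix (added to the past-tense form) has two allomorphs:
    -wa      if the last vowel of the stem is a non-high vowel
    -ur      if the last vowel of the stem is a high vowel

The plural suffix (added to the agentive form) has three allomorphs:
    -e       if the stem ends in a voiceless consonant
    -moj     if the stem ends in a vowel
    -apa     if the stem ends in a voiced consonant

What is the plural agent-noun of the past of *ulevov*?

ulevovhehwamoj

The final consonant of *ulevov* is /v/, which is voiced, so the past-tense suffix is -heh, giving *ulevovheh*.
The last vowel of the past-tense form *ulevovheh* is /e/, which is a non-high vowel, so the agentive suffix is -wa, giving *ulevovhehwa*.
The agentive form *ulevovhehwa*: final sound = /a/, a vowel → -moj → *ulevovhehwamoj*.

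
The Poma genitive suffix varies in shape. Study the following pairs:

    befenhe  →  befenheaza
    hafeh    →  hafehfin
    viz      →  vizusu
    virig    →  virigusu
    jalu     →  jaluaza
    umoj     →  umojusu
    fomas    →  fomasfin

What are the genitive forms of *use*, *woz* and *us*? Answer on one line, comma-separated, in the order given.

Looking at the final sound of each stem: -fin when the stem ends in a voiceless consonant (*hafeh*, *fomas*); -usu when the stem ends in a voiced consonant (*viz*, *virig*, *umoj*); -aza when the stem ends in a vowel (*befenhe*, *jalu*).
*use*: final sound = /e/, a vowel → -aza → *useaza*.
*woz*: final sound = /z/, a voiced consonant → -usu → *wozusu*.
The final sound of *us* is /s/, which is a voiceless consonant, so the suffix is -fin, giving *usfin*.

useaza, wozusu, usfin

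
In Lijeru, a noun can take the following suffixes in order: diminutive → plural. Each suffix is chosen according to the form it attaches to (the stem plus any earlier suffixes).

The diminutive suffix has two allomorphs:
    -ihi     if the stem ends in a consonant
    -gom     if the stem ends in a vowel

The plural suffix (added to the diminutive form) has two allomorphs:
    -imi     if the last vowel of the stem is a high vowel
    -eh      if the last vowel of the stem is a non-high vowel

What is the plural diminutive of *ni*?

*ni* — final sound /i/ (a vowel) → -gom → *nigom*.
The diminutive form *nigom* — last vowel /o/ (a non-high vowel) → -eh → *nigomeh*.

nigomeh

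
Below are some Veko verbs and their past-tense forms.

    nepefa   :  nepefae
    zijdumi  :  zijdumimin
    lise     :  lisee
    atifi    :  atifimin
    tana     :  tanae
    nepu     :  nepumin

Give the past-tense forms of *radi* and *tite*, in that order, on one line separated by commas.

Looking at the last vowel of each stem: -min when the last vowel of the stem is a high vowel (*zijdumi*, *atifi*, *nepu*); -e when the last vowel of the stem is a non-high vowel (*nepefa*, *lise*, *tana*).
The last vowel of *radi* is /i/, which is a high vowel, so the suffix is -min, giving *radimin*.
The last vowel of *tite* is /e/, which is a non-high vowel, so the suffix is -e, giving *titee*.

radimin, titee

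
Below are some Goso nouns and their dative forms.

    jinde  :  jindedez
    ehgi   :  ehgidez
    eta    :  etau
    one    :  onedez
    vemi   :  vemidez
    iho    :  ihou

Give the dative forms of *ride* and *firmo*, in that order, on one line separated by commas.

ridedez, firmou

Looking at the last vowel of each stem: -dez when the last vowel of the stem is a front vowel (*jinde*, *ehgi*, *one*, *vemi*); -u when the last vowel of the stem is a back vowel (*eta*, *iho*).
*ride*: last vowel = /e/, a front vowel → -dez → *ridedez*.
The last vowel of *firmo* is /o/, which is a back vowel, so the suffix is -u, giving *firmou*.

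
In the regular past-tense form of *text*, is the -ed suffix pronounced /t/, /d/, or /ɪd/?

/ɪd/

The stem *text* ends in /t/ or /d/.
The -ed suffix is realized as /ɪd/ after /t, d/; as /t/ after other voiceless consonants; and as /d/ after other voiced sounds.
So -ed on *text* is pronounced /ɪd/.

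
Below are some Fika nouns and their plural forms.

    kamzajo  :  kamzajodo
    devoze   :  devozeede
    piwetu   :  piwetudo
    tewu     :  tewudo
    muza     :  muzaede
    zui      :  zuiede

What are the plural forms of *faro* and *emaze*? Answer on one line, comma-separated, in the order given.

The suffix is conditioned by the last vowel: -do when the last vowel of the stem is a rounded vowel (*kamzajo*, *piwetu*, *tewu*); -ede when the last vowel of the stem is an unrounded vowel (*devoze*, *muza*, *zui*).
Since the last vowel of *faro* is /o/ (a rounded vowel), it takes -do, giving *farodo*.
*emaze* — last vowel /e/ (an unrounded vowel) → -ede → *emazeede*.

farodo, emazeede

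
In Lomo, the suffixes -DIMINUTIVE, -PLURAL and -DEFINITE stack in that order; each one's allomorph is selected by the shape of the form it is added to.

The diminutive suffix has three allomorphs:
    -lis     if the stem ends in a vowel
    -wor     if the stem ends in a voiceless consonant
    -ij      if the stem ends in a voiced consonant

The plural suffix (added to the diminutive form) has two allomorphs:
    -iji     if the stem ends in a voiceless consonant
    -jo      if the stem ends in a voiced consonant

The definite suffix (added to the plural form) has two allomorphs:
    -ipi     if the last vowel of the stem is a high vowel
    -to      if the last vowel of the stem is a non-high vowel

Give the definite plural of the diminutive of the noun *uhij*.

uhijijjoto

The final sound of *uhij* is /j/, which is a voiced consonant, so the diminutive suffix is -ij, giving *uhijij*.
The final consonant of the diminutive form *uhijij* is /j/, which is voiced, so the plural suffix is -jo, giving *uhijijjo*.
The last vowel of the plural form *uhijijjo* is /o/, which is a non-high vowel, so the definite suffix is -to, giving *uhijijjoto*.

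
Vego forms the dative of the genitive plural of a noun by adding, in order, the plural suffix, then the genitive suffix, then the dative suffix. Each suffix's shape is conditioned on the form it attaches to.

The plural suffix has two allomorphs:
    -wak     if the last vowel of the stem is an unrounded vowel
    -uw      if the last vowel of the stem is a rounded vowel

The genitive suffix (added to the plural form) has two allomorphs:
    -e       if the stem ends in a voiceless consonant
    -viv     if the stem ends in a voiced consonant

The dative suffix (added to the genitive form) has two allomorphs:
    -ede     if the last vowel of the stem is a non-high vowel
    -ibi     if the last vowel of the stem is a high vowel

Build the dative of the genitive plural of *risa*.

risawakeede

The last vowel of *risa* is /a/, which is an unrounded vowel, so the plural suffix is -wak, giving *risawak*.
The final consonant of the plural form *risawak* is /k/, which is voiceless, so the genitive suffix is -e, giving *risawake*.
The genitive form *risawake* — last vowel /e/ (a non-high vowel) → -ede → *risawakeede*.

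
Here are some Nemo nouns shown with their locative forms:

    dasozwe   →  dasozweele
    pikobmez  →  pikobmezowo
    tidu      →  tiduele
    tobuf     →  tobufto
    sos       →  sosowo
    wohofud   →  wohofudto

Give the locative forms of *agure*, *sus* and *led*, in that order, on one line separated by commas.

Looking at the final sound of each stem: -owo when the stem ends in a sibilant (*pikobmez*, *sos*); -to when the stem ends in a non-sibilant consonant (*tobuf*, *wohofud*); -ele when the stem ends in a vowel (*dasozwe*, *tidu*).
Since the final sound of *agure* is /e/ (a vowel), it takes -ele, giving *agureele*.
Since the final sound of *sus* is /s/ (a sibilant), it takes -owo, giving *susowo*.
*led* — final sound /d/ (a non-sibilant consonant) → -to → *ledto*.

agureele, susowo, ledto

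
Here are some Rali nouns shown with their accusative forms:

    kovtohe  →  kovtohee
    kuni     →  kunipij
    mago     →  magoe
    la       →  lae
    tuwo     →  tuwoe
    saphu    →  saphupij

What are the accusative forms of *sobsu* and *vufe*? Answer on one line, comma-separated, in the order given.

The suffix is conditioned by the last vowel: -pij when the last vowel of the stem is a high vowel (*kuni*, *saphu*); -e when the last vowel of the stem is a non-high vowel (*kovtohe*, *mago*, *la*, *tuwo*).
*sobsu*: last vowel = /u/, a high vowel → -pij → *sobsupij*.
*vufe*: last vowel = /e/, a non-high vowel → -e → *vufee*.

sobsupij, vufee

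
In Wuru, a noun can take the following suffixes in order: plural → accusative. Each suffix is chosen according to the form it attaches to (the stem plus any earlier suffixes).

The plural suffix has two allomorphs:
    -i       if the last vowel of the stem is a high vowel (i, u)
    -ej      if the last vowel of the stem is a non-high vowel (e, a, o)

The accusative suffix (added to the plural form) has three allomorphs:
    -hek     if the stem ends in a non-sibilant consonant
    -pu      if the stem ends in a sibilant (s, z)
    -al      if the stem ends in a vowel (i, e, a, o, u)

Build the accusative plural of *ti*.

tiial

The last vowel of *ti* is /i/, which is a high vowel, so the plural suffix is -i, giving *tii*.
The plural form *tii* — final sound /i/ (a vowel) → -al → *tiial*.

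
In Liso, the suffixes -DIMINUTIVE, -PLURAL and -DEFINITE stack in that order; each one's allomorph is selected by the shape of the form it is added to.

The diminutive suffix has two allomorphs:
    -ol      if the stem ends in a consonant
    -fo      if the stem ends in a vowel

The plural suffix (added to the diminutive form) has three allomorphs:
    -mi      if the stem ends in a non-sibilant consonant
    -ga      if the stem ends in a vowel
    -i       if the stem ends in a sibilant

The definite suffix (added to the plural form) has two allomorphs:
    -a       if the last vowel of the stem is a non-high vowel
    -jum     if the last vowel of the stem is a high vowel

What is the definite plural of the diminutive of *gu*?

gufogaa

*gu* — final sound /u/ (a vowel) → -fo → *gufo*.
The diminutive form *gufo*: final sound = /o/, a vowel → -ga → *gufoga*.
Since the last vowel of the plural form *gufoga* is /a/ (a non-high vowel), it takes -a, giving *gufogaa*.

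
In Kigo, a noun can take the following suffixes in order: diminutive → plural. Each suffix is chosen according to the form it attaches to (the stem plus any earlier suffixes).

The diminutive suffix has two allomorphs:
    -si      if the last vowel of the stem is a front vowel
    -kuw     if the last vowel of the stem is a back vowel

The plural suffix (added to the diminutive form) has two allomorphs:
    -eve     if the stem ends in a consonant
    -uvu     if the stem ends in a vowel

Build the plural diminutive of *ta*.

takuweve

Since the last vowel of *ta* is /a/ (a back vowel), it takes -kuw, giving *takuw*.
Since the final sound of the diminutive form *takuw* is /w/ (a consonant), it takes -eve, giving *takuweve*.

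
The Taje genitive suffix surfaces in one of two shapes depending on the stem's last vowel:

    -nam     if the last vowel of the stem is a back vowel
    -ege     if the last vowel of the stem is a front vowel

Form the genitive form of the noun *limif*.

limifege

The last vowel of *limif* is /i/, which is a front vowel, so the suffix is -ege, giving *limifege*.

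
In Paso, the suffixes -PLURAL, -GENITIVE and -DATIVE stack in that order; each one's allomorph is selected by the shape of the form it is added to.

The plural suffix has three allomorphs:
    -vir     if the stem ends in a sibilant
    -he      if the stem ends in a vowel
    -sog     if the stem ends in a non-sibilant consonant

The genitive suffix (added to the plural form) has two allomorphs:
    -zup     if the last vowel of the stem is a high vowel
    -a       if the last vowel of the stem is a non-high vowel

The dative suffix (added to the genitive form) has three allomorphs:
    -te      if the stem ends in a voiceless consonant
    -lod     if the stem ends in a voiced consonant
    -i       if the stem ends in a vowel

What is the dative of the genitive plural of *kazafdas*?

Since the final sound of *kazafdas* is /s/ (a sibilant), it takes -vir, giving *kazafdasvir*.
The plural form *kazafdasvir*: last vowel = /i/, a high vowel → -zup → *kazafdasvirzup*.
The final sound of the genitive form *kazafdasvirzup* is /p/, which is a voiceless consonant, so the dative suffix is -te, giving *kazafdasvirzupte*.

kazafdasvirzupte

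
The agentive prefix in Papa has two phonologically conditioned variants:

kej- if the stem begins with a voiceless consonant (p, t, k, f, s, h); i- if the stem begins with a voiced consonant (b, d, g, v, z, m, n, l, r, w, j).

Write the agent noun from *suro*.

kejsuro

Since the first consonant of *suro* is /s/ (voiceless), it takes kej-, giving *kejsuro*.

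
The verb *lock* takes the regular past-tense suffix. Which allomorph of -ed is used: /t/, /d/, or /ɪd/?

/t/

The stem *lock* ends in a voiceless consonant other than /t/.
The -ed suffix is realized as /ɪd/ after /t, d/; as /t/ after other voiceless consonants; and as /d/ after other voiced sounds.
So -ed on *lock* is pronounced /t/.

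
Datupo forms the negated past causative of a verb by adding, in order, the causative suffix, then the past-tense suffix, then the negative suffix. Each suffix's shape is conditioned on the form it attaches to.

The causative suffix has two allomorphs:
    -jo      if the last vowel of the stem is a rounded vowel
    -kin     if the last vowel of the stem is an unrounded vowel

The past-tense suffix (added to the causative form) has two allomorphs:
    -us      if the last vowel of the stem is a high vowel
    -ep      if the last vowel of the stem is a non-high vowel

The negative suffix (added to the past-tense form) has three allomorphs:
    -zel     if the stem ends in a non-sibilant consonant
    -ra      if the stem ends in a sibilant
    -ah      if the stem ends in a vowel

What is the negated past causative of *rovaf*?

*rovaf*: last vowel = /a/, an unrounded vowel → -kin → *rovafkin*.
Since the last vowel of the causative form *rovafkin* is /i/ (a high vowel), it takes -us, giving *rovafkinus*.
The final sound of the past-tense form *rovafkinus* is /s/, which is a sibilant, so the negative suffix is -ra, giving *rovafkinusra*.

rovafkinusra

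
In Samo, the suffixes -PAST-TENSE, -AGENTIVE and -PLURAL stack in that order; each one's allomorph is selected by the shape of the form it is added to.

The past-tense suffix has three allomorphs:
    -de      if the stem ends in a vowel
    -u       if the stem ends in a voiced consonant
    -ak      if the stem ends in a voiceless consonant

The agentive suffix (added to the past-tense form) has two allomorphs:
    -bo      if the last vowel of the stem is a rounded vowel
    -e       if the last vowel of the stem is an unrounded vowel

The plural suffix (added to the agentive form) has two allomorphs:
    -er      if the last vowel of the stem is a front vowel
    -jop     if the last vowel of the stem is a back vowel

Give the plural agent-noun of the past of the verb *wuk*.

*wuk* — final sound /k/ (a voiceless consonant) → -ak → *wukak*.
Since the last vowel of the past-tense form *wukak* is /a/ (an unrounded vowel), it takes -e, giving *wukake*.
The agentive form *wukake*: last vowel = /e/, a front vowel → -er → *wukakeer*.

wukakeer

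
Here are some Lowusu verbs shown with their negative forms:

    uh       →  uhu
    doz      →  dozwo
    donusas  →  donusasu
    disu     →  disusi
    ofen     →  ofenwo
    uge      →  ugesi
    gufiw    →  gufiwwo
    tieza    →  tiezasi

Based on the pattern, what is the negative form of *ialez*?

ialezwo

The pattern is voicing of the final sound: -u when the stem ends in a voiceless consonant (*uh*, *donusas*); -wo when the stem ends in a voiced consonant (*doz*, *ofen*, *gufiw*); -si when the stem ends in a vowel (*disu*, *uge*, *tieza*).
The final sound of *ialez* is /z/, which is a voiced consonant, so the suffix is -wo, giving *ialezwo*.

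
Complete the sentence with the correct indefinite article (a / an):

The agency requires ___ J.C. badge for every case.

a

The indefinite article is chosen by the initial *sound* of the following word, not its spelling.
The initialism *J.C.* is read letter by letter; the first letter, J, is pronounced /dʒeɪ/, which begins with a consonant sound.
So the article is *a*: The agency requires a J.C. badge for every case.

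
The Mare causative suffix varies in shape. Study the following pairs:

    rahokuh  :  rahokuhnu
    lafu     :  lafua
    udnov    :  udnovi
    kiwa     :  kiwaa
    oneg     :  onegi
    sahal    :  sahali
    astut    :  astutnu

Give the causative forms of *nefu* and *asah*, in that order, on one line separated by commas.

nefua, asahnu

The suffix is conditioned by the final sound: -nu when the stem ends in a voiceless consonant (*rahokuh*, *astut*); -i when the stem ends in a voiced consonant (*udnov*, *oneg*, *sahal*); -a when the stem ends in a vowel (*lafu*, *kiwa*).
The final sound of *nefu* is /u/, which is a vowel, so the suffix is -a, giving *nefua*.
Since the final sound of *asah* is /h/ (a voiceless consonant), it takes -nu, giving *asahnu*.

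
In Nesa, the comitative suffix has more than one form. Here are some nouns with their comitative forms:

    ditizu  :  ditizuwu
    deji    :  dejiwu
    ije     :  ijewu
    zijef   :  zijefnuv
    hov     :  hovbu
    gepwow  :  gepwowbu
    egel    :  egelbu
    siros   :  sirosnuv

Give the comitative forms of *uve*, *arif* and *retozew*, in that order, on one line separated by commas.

uvewu, arifnuv, retozewbu

Looking at the final sound of each stem: -nuv when the stem ends in a voiceless consonant (*zijef*, *siros*); -bu when the stem ends in a voiced consonant (*hov*, *gepwow*, *egel*); -wu when the stem ends in a vowel (*ditizu*, *deji*, *ije*).
The final sound of *uve* is /e/, which is a vowel, so the suffix is -wu, giving *uvewu*.
*arif* — final sound /f/ (a voiceless consonant) → -nuv → *arifnuv*.
Since the final sound of *retozew* is /w/ (a voiced consonant), it takes -bu, giving *retozewbu*.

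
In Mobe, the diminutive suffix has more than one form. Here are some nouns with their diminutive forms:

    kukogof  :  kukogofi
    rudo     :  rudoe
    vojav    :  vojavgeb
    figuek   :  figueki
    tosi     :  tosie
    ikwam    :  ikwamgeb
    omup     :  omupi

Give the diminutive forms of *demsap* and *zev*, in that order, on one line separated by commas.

demsapi, zevgeb

The alternation tracks the final sound of the stem — -i when the stem ends in a voiceless consonant (*kukogof*, *figuek*, *omup*); -geb when the stem ends in a voiced consonant (*vojav*, *ikwam*); -e when the stem ends in a vowel (*rudo*, *tosi*).
The final sound of *demsap* is /p/, which is a voiceless consonant, so the suffix is -i, giving *demsapi*.
The final sound of *zev* is /v/, which is a voiced consonant, so the suffix is -geb, giving *zevgeb*.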